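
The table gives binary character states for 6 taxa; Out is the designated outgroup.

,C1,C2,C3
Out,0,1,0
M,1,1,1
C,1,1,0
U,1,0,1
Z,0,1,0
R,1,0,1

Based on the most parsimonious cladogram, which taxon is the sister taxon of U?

Character polarity is set by the outgroup: the derived state is whichever differs from the outgroup's state, so for C2 the derived state is '0', and for the remaining characters it is '1'.
Only C, M, R, and U show the derived state '1' for C1, supporting them as a clade.
C2 (derived state '0') is shared by R and U — a synapomorphy uniting that clade.
Only M, R, and U show the derived state '1' for C3, supporting them as a clade.
Most parsimonious ingroup topology: (((M,(U,R)),C),Z).
U and R form a cherry on this tree, so they are sister taxa.

R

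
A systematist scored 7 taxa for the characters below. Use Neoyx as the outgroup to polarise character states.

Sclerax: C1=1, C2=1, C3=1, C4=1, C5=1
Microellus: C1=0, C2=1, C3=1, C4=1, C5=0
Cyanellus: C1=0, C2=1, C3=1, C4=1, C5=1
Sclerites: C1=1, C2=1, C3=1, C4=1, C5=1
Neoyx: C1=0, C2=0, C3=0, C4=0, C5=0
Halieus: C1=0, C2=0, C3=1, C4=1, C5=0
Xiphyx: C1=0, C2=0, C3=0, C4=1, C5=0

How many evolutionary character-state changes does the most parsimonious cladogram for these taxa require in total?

The outgroup has state '0' for every character, so '1' is the derived state throughout.
C1: derived state '1' in Sclerax and Sclerites only — synapomorphy for {Sclerax, Sclerites}.
C2 (derived state '1') is shared by Cyanellus, Microellus, Sclerax, and Sclerites — a synapomorphy uniting that clade.
C3: derived state '1' in Cyanellus, Halieus, Microellus, Sclerax, and Sclerites only — synapomorphy for {Cyanellus, Halieus, Microellus, Sclerax, Sclerites}.
C4 (derived state '1') is shared by all ingroup taxa — unites the whole ingroup.
Only Cyanellus, Sclerax, and Sclerites show the derived state '1' for C5, supporting them as a clade.
Most parsimonious ingroup topology: (((((Sclerax,Sclerites),Cyanellus),Microellus),Halieus),Xiphyx).
Changes per character on this tree: C1: 1; C2: 1; C3: 1; C4: 1; C5: 1.
Total = 5.

5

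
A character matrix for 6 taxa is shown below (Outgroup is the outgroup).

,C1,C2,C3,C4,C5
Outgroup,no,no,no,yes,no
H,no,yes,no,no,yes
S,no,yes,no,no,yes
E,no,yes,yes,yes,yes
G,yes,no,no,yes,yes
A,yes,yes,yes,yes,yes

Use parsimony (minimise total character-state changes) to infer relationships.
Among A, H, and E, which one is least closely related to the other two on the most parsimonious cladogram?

H

Character polarity is set by the outgroup: the derived state is whichever differs from the outgroup's state, so for C4 the derived state is 'no', and for the remaining characters it is 'yes'.
C1 groups A and G, which is incompatible with the clades supported by the remaining characters; treating it as convergent (homoplasy) costs fewer steps than any alternative tree.
Only A, E, H, and S show the derived state 'yes' for C2, supporting them as a clade.
Only A and E show the derived state 'yes' for C3, supporting them as a clade.
Only H and S show the derived state 'no' for C4, supporting them as a clade.
All ingroup taxa share the derived state 'yes' for C5; it defines the ingroup but does not resolve relationships within it.
Most parsimonious ingroup topology: (((H,S),(E,A)),G).
E and A share a more recent common ancestor with each other than either does with H, so H is the least closely related of the three.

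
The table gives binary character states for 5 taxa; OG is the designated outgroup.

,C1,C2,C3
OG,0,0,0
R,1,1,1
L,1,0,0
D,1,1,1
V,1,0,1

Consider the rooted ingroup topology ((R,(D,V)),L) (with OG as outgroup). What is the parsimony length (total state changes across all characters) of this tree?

4

Map each character onto ((R,(D,V)),L) (rooted by OG) and count the minimum state changes it requires (Fitch parsimony):
C1: 1; C2: 2; C3: 1.
Total tree length = 4.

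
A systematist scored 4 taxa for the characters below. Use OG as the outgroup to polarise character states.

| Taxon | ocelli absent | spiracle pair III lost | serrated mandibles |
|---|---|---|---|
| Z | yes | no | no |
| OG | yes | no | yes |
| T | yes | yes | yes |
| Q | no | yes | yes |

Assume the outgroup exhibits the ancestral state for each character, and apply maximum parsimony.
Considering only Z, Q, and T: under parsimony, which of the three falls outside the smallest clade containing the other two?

Character polarity is set by the outgroup: the derived state is whichever differs from the outgroup's state, so for ocelli absent, serrated mandibles the derived state is 'no', and for the remaining characters it is 'yes'.
ocelli absent (derived state 'no') is unique to Q (autapomorphy; uninformative for grouping).
Only Q and T show the derived state 'yes' for spiracle pair III lost, supporting them as a clade.
serrated mandibles: derived state 'no' in Z only — an autapomorphy, so it tells us nothing about relationships among taxa.
Most parsimonious ingroup topology: ((Q,T),Z).
T and Q share a more recent common ancestor with each other than either does with Z, so Z is the least closely related of the three.

Z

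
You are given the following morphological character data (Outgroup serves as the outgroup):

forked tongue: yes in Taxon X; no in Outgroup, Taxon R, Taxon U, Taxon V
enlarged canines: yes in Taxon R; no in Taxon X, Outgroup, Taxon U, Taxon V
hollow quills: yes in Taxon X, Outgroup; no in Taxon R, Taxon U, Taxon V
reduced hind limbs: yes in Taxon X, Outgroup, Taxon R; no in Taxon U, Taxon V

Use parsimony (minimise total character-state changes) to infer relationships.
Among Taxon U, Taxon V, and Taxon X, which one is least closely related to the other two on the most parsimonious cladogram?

Taxon X

Character polarity is set by the outgroup: the derived state is whichever differs from the outgroup's state, so for hollow quills, reduced hind limbs the derived state is 'no', and for the remaining characters it is 'yes'.
forked tongue (derived state 'yes') is unique to Taxon X (autapomorphy; uninformative for grouping).
enlarged canines (derived state 'yes') is unique to Taxon R (autapomorphy; uninformative for grouping).
Only Taxon R, Taxon U, and Taxon V show the derived state 'no' for hollow quills, supporting them as a clade.
Only Taxon U and Taxon V show the derived state 'no' for reduced hind limbs, supporting them as a clade.
Most parsimonious ingroup topology: (Taxon X,((Taxon U,Taxon V),Taxon R)).
Taxon V and Taxon U share a more recent common ancestor with each other than either does with Taxon X, so Taxon X is the least closely related of the three.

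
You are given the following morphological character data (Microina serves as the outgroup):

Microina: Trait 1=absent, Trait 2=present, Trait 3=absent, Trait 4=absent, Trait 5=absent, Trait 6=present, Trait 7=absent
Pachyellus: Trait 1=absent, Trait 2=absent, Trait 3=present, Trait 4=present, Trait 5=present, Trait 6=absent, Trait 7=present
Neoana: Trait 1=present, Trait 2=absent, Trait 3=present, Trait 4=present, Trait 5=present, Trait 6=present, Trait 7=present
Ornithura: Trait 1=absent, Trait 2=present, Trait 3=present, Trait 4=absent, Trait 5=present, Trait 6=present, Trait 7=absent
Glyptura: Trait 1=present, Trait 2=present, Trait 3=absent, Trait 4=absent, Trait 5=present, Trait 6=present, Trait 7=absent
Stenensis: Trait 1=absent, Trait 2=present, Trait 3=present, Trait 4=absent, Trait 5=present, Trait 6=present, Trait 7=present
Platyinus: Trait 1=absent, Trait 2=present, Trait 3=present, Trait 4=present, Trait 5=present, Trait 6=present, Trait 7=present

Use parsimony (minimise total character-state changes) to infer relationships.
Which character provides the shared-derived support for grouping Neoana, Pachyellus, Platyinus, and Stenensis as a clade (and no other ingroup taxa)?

Trait 7

Character polarity is set by the outgroup: the derived state is whichever differs from the outgroup's state, so for Trait 2, Trait 6 the derived state is 'absent', and for the remaining characters it is 'present'.
Trait 1 groups Glyptura and Neoana, which is incompatible with the clades supported by the remaining characters; treating it as convergent (homoplasy) costs fewer steps than any alternative tree.
Only Neoana and Pachyellus show the derived state 'absent' for Trait 2, supporting them as a clade.
Trait 3: derived state 'present' in Neoana, Ornithura, Pachyellus, Platyinus, and Stenensis only — synapomorphy for {Neoana, Ornithura, Pachyellus, Platyinus, Stenensis}.
Trait 4: derived state 'present' in Neoana, Pachyellus, and Platyinus only — synapomorphy for {Neoana, Pachyellus, Platyinus}.
Trait 5 (derived state 'present') is shared by all ingroup taxa — unites the whole ingroup.
Trait 6: derived state 'absent' in Pachyellus only — an autapomorphy, so it tells us nothing about relationships among taxa.
Trait 7: derived state 'present' in Neoana, Pachyellus, Platyinus, and Stenensis only — synapomorphy for {Neoana, Pachyellus, Platyinus, Stenensis}.
Most parsimonious ingroup topology: (((((Pachyellus,Neoana),Platyinus),Stenensis),Ornithura),Glyptura).
The clade {Neoana, Pachyellus, Platyinus, Stenensis} is supported by Trait 7: its derived state 'present' occurs in exactly those taxa and in no other taxon (including the outgroup).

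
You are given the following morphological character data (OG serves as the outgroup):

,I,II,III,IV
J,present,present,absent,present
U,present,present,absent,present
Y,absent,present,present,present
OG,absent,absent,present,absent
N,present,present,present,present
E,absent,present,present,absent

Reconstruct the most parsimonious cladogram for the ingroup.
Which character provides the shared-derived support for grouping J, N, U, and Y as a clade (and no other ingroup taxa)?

IV

Character polarity is set by the outgroup: the derived state is whichever differs from the outgroup's state, so for III the derived state is 'absent', and for the remaining characters it is 'present'.
Only J, N, and U show the derived state 'present' for I, supporting them as a clade.
All ingroup taxa share the derived state 'present' for II; it defines the ingroup but does not resolve relationships within it.
III (derived state 'absent') is shared by J and U — a synapomorphy uniting that clade.
Only J, N, U, and Y show the derived state 'present' for IV, supporting them as a clade.
Most parsimonious ingroup topology: (E,((N,(J,U)),Y)).
The clade {J, N, U, Y} is supported by IV: its derived state 'present' occurs in exactly those taxa and in no other taxon (including the outgroup).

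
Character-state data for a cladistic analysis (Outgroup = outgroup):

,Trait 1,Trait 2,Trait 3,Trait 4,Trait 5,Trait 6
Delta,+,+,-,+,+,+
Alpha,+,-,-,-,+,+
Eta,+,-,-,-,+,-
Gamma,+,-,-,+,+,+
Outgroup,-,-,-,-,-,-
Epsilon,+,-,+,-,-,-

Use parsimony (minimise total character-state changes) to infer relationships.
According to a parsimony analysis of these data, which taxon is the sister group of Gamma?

Delta

The outgroup has state '-' for every character, so '+' is the derived state throughout.
Trait 1 (derived state '+') is shared by all ingroup taxa — unites the whole ingroup.
Trait 2: derived state '+' in Delta only — an autapomorphy, so it tells us nothing about relationships among taxa.
Trait 3 (derived state '+') is unique to Epsilon (autapomorphy; uninformative for grouping).
Only Delta and Gamma show the derived state '+' for Trait 4, supporting them as a clade.
Only Alpha, Delta, Eta, and Gamma show the derived state '+' for Trait 5, supporting them as a clade.
Only Alpha, Delta, and Gamma show the derived state '+' for Trait 6, supporting them as a clade.
Most parsimonious ingroup topology: (Epsilon,(((Delta,Gamma),Alpha),Eta)).
Gamma and Delta form a cherry on this tree, so they are sister taxa.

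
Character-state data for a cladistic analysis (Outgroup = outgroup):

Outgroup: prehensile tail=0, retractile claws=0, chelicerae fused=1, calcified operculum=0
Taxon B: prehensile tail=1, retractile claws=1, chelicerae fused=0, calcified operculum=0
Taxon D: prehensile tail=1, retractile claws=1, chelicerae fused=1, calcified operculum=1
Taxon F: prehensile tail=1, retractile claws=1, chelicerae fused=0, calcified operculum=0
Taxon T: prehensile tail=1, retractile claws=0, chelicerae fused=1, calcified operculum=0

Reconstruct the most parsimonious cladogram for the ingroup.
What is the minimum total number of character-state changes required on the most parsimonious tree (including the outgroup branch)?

4

Character polarity is set by the outgroup: the derived state is whichever differs from the outgroup's state, so for chelicerae fused the derived state is '0', and for the remaining characters it is '1'.
All ingroup taxa share the derived state '1' for prehensile tail; it defines the ingroup but does not resolve relationships within it.
retractile claws (derived state '1') is shared by Taxon B, Taxon D, and Taxon F — a synapomorphy uniting that clade.
Only Taxon B and Taxon F show the derived state '0' for chelicerae fused, supporting them as a clade.
calcified operculum (derived state '1') is unique to Taxon D (autapomorphy; uninformative for grouping).
Most parsimonious ingroup topology: (((Taxon B,Taxon F),Taxon D),Taxon T).
Changes per character on this tree: prehensile tail: 1; retractile claws: 1; chelicerae fused: 1; calcified operculum: 1.
Total = 4.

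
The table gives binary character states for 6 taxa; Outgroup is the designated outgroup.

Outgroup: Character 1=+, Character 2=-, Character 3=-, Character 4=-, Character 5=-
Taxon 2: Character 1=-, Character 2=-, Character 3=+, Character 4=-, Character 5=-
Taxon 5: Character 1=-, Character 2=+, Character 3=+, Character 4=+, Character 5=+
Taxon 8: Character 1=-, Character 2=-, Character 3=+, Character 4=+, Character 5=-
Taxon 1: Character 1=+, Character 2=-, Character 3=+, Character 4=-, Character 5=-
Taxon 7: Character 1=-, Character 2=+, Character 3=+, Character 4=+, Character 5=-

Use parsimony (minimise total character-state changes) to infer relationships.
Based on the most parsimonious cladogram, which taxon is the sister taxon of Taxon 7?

Character polarity is set by the outgroup: the derived state is whichever differs from the outgroup's state, so for Character 1 the derived state is '-', and for the remaining characters it is '+'.
Character 1 (derived state '-') is shared by Taxon 2, Taxon 5, Taxon 7, and Taxon 8 — a synapomorphy uniting that clade.
Character 2: derived state '+' in Taxon 5 and Taxon 7 only — synapomorphy for {Taxon 5, Taxon 7}.
All ingroup taxa share the derived state '+' for Character 3; it defines the ingroup but does not resolve relationships within it.
Character 4: derived state '+' in Taxon 5, Taxon 7, and Taxon 8 only — synapomorphy for {Taxon 5, Taxon 7, Taxon 8}.
Character 5: derived state '+' in Taxon 5 only — an autapomorphy, so it tells us nothing about relationships among taxa.
Most parsimonious ingroup topology: ((Taxon 2,((Taxon 5,Taxon 7),Taxon 8)),Taxon 1).
Taxon 7 and Taxon 5 form a cherry on this tree, so they are sister taxa.

Taxon 5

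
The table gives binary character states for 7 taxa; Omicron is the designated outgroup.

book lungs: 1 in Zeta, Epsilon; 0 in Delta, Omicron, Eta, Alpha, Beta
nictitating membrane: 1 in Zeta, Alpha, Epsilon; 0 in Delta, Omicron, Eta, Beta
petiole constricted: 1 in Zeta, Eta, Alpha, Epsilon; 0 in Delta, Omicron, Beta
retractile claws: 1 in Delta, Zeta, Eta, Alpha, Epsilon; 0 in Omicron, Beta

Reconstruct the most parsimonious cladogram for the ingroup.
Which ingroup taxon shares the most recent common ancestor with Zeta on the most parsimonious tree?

The outgroup has state '0' for every character, so '1' is the derived state throughout.
Only Epsilon and Zeta show the derived state '1' for book lungs, supporting them as a clade.
Only Alpha, Epsilon, and Zeta show the derived state '1' for nictitating membrane, supporting them as a clade.
petiole constricted (derived state '1') is shared by Alpha, Epsilon, Eta, and Zeta — a synapomorphy uniting that clade.
Only Alpha, Delta, Epsilon, Eta, and Zeta show the derived state '1' for retractile claws, supporting them as a clade.
Most parsimonious ingroup topology: (((Eta,(Alpha,(Epsilon,Zeta))),Delta),Beta).
Zeta and Epsilon form a cherry on this tree, so they are sister taxa.

Epsilon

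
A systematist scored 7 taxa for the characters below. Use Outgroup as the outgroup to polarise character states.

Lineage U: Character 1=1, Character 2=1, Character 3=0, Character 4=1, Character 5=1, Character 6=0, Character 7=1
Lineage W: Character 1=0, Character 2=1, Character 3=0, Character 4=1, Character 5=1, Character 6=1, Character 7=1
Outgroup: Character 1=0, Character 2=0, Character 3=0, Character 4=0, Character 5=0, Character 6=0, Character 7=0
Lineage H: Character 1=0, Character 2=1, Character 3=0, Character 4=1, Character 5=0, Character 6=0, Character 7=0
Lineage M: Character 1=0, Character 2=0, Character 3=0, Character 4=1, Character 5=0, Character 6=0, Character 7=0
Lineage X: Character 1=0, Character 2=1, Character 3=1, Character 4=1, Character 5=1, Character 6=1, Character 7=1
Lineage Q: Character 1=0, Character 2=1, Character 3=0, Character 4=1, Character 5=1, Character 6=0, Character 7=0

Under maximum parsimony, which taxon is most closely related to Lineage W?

The outgroup has state '0' for every character, so '1' is the derived state throughout.
Character 1: derived state '1' in Lineage U only — an autapomorphy, so it tells us nothing about relationships among taxa.
Character 2 (derived state '1') is shared by Lineage H, Lineage Q, Lineage U, Lineage W, and Lineage X — a synapomorphy uniting that clade.
Character 3: derived state '1' in Lineage X only — an autapomorphy, so it tells us nothing about relationships among taxa.
Character 4 (derived state '1') is shared by all ingroup taxa — unites the whole ingroup.
Character 5: derived state '1' in Lineage Q, Lineage U, Lineage W, and Lineage X only — synapomorphy for {Lineage Q, Lineage U, Lineage W, Lineage X}.
Character 6 (derived state '1') is shared by Lineage W and Lineage X — a synapomorphy uniting that clade.
Character 7 (derived state '1') is shared by Lineage U, Lineage W, and Lineage X — a synapomorphy uniting that clade.
Most parsimonious ingroup topology: (((Lineage Q,(Lineage U,(Lineage W,Lineage X))),Lineage H),Lineage M).
Lineage W and Lineage X form a cherry on this tree, so they are sister taxa.

Lineage X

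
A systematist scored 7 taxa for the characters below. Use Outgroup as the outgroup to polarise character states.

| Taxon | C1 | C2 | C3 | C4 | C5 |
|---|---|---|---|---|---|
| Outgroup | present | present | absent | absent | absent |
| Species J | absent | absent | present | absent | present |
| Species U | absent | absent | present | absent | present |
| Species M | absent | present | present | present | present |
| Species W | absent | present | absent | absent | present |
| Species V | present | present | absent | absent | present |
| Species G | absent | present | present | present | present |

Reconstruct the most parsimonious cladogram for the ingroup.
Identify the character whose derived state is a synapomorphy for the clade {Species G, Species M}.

Character polarity is set by the outgroup: the derived state is whichever differs from the outgroup's state, so for C1, C2 the derived state is 'absent', and for the remaining characters it is 'present'.
Only Species G, Species J, Species M, Species U, and Species W show the derived state 'absent' for C1, supporting them as a clade.
C2 (derived state 'absent') is shared by Species J and Species U — a synapomorphy uniting that clade.
C3: derived state 'present' in Species G, Species J, Species M, and Species U only — synapomorphy for {Species G, Species J, Species M, Species U}.
C4: derived state 'present' in Species G and Species M only — synapomorphy for {Species G, Species M}.
All ingroup taxa share the derived state 'present' for C5; it defines the ingroup but does not resolve relationships within it.
Most parsimonious ingroup topology: ((((Species J,Species U),(Species M,Species G)),Species W),Species V).
The clade {Species G, Species M} is supported by C4: its derived state 'present' occurs in exactly those taxa and in no other taxon (including the outgroup).

C4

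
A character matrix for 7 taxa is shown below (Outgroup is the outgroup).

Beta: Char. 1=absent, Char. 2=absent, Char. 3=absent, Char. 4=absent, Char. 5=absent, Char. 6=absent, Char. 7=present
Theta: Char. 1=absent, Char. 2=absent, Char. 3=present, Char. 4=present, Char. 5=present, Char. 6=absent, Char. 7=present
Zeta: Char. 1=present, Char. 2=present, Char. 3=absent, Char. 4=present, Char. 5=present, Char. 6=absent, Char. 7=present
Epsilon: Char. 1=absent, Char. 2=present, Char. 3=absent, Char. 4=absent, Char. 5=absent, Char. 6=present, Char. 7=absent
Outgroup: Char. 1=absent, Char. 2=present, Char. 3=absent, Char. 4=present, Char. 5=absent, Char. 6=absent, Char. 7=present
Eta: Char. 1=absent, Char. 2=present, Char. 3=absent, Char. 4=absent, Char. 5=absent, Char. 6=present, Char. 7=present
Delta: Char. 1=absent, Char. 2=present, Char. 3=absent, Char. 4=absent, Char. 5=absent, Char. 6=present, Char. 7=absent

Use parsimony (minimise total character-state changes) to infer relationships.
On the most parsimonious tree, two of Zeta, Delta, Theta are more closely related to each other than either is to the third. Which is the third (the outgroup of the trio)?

Character polarity is set by the outgroup: the derived state is whichever differs from the outgroup's state, so for Char. 2, Char. 4, Char. 7 the derived state is 'absent', and for the remaining characters it is 'present'.
Char. 1: derived state 'present' in Zeta only — an autapomorphy, so it tells us nothing about relationships among taxa.
Char. 2 (state 'absent') occurs in Beta and Theta but conflicts with the nesting implied by the other characters — most parsimoniously interpreted as homoplasy.
Char. 3: derived state 'present' in Theta only — an autapomorphy, so it tells us nothing about relationships among taxa.
Char. 4: derived state 'absent' in Beta, Delta, Epsilon, and Eta only — synapomorphy for {Beta, Delta, Epsilon, Eta}.
Char. 5: derived state 'present' in Theta and Zeta only — synapomorphy for {Theta, Zeta}.
Only Delta, Epsilon, and Eta show the derived state 'present' for Char. 6, supporting them as a clade.
Only Delta and Epsilon show the derived state 'absent' for Char. 7, supporting them as a clade.
Most parsimonious ingroup topology: (((Eta,(Epsilon,Delta)),Beta),(Theta,Zeta)).
Zeta and Theta share a more recent common ancestor with each other than either does with Delta, so Delta is the least closely related of the three.

Delta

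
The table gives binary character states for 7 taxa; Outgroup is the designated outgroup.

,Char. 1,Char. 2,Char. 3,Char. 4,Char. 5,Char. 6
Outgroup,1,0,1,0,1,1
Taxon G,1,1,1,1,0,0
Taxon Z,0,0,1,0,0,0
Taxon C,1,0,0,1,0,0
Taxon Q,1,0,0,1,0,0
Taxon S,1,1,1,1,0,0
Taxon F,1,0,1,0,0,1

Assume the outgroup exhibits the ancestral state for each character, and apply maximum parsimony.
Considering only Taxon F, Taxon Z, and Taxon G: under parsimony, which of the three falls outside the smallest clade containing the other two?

Taxon F

Character polarity is set by the outgroup: the derived state is whichever differs from the outgroup's state, so for Char. 1, Char. 3, Char. 5, Char. 6 the derived state is '0', and for the remaining characters it is '1'.
Char. 1 (derived state '0') is unique to Taxon Z (autapomorphy; uninformative for grouping).
Char. 2 (derived state '1') is shared by Taxon G and Taxon S — a synapomorphy uniting that clade.
Char. 3: derived state '0' in Taxon C and Taxon Q only — synapomorphy for {Taxon C, Taxon Q}.
Char. 4 (derived state '1') is shared by Taxon C, Taxon G, Taxon Q, and Taxon S — a synapomorphy uniting that clade.
Char. 5 (derived state '0') is shared by all ingroup taxa — unites the whole ingroup.
Char. 6: derived state '0' in Taxon C, Taxon G, Taxon Q, Taxon S, and Taxon Z only — synapomorphy for {Taxon C, Taxon G, Taxon Q, Taxon S, Taxon Z}.
Most parsimonious ingroup topology: ((((Taxon G,Taxon S),(Taxon C,Taxon Q)),Taxon Z),Taxon F).
Taxon G and Taxon Z share a more recent common ancestor with each other than either does with Taxon F, so Taxon F is the least closely related of the three.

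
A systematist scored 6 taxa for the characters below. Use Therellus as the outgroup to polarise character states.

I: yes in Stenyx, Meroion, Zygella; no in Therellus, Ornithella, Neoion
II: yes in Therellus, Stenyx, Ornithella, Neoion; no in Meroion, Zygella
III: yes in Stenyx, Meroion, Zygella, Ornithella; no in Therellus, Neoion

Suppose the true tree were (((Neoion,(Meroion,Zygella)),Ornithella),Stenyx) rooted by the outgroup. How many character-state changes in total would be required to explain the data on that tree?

5

Map each character onto (((Neoion,(Meroion,Zygella)),Ornithella),Stenyx) (rooted by Therellus) and count the minimum state changes it requires (Fitch parsimony):
I: 2; II: 1; III: 2.
Total tree length = 5.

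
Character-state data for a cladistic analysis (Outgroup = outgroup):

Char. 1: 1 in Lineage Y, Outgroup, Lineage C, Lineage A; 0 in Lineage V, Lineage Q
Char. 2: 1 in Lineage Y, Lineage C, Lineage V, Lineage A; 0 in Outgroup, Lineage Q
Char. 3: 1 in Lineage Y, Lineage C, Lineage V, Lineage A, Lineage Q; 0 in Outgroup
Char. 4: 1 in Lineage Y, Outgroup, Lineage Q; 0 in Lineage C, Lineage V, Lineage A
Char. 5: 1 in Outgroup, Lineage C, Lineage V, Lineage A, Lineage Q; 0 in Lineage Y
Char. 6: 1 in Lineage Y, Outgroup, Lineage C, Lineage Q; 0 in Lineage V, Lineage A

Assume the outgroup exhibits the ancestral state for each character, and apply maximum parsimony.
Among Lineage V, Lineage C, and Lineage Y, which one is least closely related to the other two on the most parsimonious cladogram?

Character polarity is set by the outgroup: the derived state is whichever differs from the outgroup's state, so for Char. 1, Char. 4, Char. 5, Char. 6 the derived state is '0', and for the remaining characters it is '1'.
Char. 1 groups Lineage Q and Lineage V, which is incompatible with the clades supported by the remaining characters; treating it as convergent (homoplasy) costs fewer steps than any alternative tree.
Char. 2 (derived state '1') is shared by Lineage A, Lineage C, Lineage V, and Lineage Y — a synapomorphy uniting that clade.
All ingroup taxa share the derived state '1' for Char. 3; it defines the ingroup but does not resolve relationships within it.
Char. 4: derived state '0' in Lineage A, Lineage C, and Lineage V only — synapomorphy for {Lineage A, Lineage C, Lineage V}.
Char. 5 (derived state '0') is unique to Lineage Y (autapomorphy; uninformative for grouping).
Char. 6 (derived state '0') is shared by Lineage A and Lineage V — a synapomorphy uniting that clade.
Most parsimonious ingroup topology: (((Lineage C,(Lineage A,Lineage V)),Lineage Y),Lineage Q).
Lineage V and Lineage C share a more recent common ancestor with each other than either does with Lineage Y, so Lineage Y is the least closely related of the three.

Lineage Y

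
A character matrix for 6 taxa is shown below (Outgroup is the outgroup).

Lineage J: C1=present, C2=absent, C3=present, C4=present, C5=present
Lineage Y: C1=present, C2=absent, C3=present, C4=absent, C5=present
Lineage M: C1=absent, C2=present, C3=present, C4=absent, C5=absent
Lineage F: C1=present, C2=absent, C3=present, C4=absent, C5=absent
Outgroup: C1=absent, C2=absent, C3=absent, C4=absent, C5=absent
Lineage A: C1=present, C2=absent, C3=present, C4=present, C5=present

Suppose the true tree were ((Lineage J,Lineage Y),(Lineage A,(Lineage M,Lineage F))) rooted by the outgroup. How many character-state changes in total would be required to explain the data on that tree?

8

Map each character onto ((Lineage J,Lineage Y),(Lineage A,(Lineage M,Lineage F))) (rooted by Outgroup) and count the minimum state changes it requires (Fitch parsimony):
C1: 2; C2: 1; C3: 1; C4: 2; C5: 2.
Total tree length = 8.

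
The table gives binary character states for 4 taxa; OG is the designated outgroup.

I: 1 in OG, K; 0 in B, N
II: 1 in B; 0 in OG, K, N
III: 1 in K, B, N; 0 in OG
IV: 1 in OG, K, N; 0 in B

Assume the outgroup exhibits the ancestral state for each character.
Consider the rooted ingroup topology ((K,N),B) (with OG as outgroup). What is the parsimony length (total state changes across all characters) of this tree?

Map each character onto ((K,N),B) (rooted by OG) and count the minimum state changes it requires (Fitch parsimony):
I: 2; II: 1; III: 1; IV: 1.
Total tree length = 5.

5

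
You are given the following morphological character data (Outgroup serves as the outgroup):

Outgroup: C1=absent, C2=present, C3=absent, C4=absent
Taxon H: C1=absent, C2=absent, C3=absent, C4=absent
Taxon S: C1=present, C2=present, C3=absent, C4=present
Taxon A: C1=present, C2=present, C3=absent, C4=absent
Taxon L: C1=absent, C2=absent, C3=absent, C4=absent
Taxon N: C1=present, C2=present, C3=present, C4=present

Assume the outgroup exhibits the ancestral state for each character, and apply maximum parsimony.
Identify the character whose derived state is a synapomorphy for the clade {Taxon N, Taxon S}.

Character polarity is set by the outgroup: the derived state is whichever differs from the outgroup's state, so for C2 the derived state is 'absent', and for the remaining characters it is 'present'.
C1 (derived state 'present') is shared by Taxon A, Taxon N, and Taxon S — a synapomorphy uniting that clade.
C2 (derived state 'absent') is shared by Taxon H and Taxon L — a synapomorphy uniting that clade.
C3: derived state 'present' in Taxon N only — an autapomorphy, so it tells us nothing about relationships among taxa.
Only Taxon N and Taxon S show the derived state 'present' for C4, supporting them as a clade.
Most parsimonious ingroup topology: ((Taxon H,Taxon L),((Taxon S,Taxon N),Taxon A)).
The clade {Taxon N, Taxon S} is supported by C4: its derived state 'present' occurs in exactly those taxa and in no other taxon (including the outgroup).

C4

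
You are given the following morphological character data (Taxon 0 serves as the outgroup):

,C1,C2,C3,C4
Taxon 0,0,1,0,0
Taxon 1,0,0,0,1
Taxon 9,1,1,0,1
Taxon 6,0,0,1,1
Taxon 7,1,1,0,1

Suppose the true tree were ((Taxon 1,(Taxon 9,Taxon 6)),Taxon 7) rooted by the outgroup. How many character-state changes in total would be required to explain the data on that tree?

Map each character onto ((Taxon 1,(Taxon 9,Taxon 6)),Taxon 7) (rooted by Taxon 0) and count the minimum state changes it requires (Fitch parsimony):
C1: 2; C2: 2; C3: 1; C4: 1.
Total tree length = 6.

6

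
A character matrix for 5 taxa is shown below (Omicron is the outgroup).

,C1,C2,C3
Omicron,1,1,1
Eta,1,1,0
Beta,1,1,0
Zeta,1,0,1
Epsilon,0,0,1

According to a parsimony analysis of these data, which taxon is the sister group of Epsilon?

The outgroup has state '1' for every character, so '0' is the derived state throughout.
C1 (derived state '0') is unique to Epsilon (autapomorphy; uninformative for grouping).
C2 (derived state '0') is shared by Epsilon and Zeta — a synapomorphy uniting that clade.
C3: derived state '0' in Beta and Eta only — synapomorphy for {Beta, Eta}.
Most parsimonious ingroup topology: ((Eta,Beta),(Zeta,Epsilon)).
Epsilon and Zeta form a cherry on this tree, so they are sister taxa.

Zeta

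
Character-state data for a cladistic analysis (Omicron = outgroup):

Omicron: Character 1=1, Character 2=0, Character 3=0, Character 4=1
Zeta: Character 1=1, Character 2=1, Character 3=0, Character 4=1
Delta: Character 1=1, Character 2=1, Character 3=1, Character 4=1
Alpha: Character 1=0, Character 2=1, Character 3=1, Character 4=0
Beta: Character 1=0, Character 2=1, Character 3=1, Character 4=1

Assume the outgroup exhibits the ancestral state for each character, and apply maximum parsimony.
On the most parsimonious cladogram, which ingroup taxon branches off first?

Character polarity is set by the outgroup: the derived state is whichever differs from the outgroup's state, so for Character 1, Character 4 the derived state is '0', and for the remaining characters it is '1'.
Character 1: derived state '0' in Alpha and Beta only — synapomorphy for {Alpha, Beta}.
Character 2 (derived state '1') is shared by all ingroup taxa — unites the whole ingroup.
Character 3 (derived state '1') is shared by Alpha, Beta, and Delta — a synapomorphy uniting that clade.
Character 4: derived state '0' in Alpha only — an autapomorphy, so it tells us nothing about relationships among taxa.
Most parsimonious ingroup topology: (Zeta,(Delta,(Alpha,Beta))).
Zeta is sister to the clade containing all other ingroup taxa, so it is the earliest-diverging (most basal) ingroup lineage.

Zeta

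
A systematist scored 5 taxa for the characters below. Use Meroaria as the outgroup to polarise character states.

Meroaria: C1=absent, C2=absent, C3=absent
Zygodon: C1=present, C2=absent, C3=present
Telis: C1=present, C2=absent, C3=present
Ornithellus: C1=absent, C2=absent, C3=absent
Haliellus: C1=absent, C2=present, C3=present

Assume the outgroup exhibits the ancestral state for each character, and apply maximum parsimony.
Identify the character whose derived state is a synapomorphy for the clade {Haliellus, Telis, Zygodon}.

C3

The outgroup has state 'absent' for every character, so 'present' is the derived state throughout.
C1 (derived state 'present') is shared by Telis and Zygodon — a synapomorphy uniting that clade.
C2: derived state 'present' in Haliellus only — an autapomorphy, so it tells us nothing about relationships among taxa.
C3: derived state 'present' in Haliellus, Telis, and Zygodon only — synapomorphy for {Haliellus, Telis, Zygodon}.
Most parsimonious ingroup topology: (((Zygodon,Telis),Haliellus),Ornithellus).
The clade {Haliellus, Telis, Zygodon} is supported by C3: its derived state 'present' occurs in exactly those taxa and in no other taxon (including the outgroup).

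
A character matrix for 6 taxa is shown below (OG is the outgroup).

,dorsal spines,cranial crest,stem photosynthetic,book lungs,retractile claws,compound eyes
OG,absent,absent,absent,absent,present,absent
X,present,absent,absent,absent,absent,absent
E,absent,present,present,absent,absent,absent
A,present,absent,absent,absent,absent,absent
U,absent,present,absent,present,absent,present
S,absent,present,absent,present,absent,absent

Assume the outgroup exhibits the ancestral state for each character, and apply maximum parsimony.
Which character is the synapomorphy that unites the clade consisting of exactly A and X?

Character polarity is set by the outgroup: the derived state is whichever differs from the outgroup's state, so for retractile claws the derived state is 'absent', and for the remaining characters it is 'present'.
Only A and X show the derived state 'present' for dorsal spines, supporting them as a clade.
Only E, S, and U show the derived state 'present' for cranial crest, supporting them as a clade.
stem photosynthetic: derived state 'present' in E only — an autapomorphy, so it tells us nothing about relationships among taxa.
book lungs: derived state 'present' in S and U only — synapomorphy for {S, U}.
retractile claws (derived state 'absent') is shared by all ingroup taxa — unites the whole ingroup.
compound eyes: derived state 'present' in U only — an autapomorphy, so it tells us nothing about relationships among taxa.
Most parsimonious ingroup topology: ((X,A),(E,(U,S))).
The clade {A, X} is supported by dorsal spines: its derived state 'present' occurs in exactly those taxa and in no other taxon (including the outgroup).

dorsal spines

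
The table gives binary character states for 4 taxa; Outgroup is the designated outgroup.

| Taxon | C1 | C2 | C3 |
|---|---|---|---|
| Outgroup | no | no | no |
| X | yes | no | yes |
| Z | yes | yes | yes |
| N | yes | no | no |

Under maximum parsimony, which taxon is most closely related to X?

The outgroup has state 'no' for every character, so 'yes' is the derived state throughout.
All ingroup taxa share the derived state 'yes' for C1; it defines the ingroup but does not resolve relationships within it.
C2 (derived state 'yes') is unique to Z (autapomorphy; uninformative for grouping).
C3: derived state 'yes' in X and Z only — synapomorphy for {X, Z}.
Most parsimonious ingroup topology: ((X,Z),N).
X and Z form a cherry on this tree, so they are sister taxa.

Z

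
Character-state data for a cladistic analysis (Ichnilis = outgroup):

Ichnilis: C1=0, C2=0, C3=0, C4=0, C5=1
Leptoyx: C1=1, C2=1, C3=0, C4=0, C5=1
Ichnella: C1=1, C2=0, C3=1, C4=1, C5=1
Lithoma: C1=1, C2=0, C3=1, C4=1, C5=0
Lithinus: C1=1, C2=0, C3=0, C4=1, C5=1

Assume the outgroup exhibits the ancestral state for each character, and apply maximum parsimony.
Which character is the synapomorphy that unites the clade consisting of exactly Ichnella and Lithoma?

C3

Character polarity is set by the outgroup: the derived state is whichever differs from the outgroup's state, so for C5 the derived state is '0', and for the remaining characters it is '1'.
C1 (derived state '1') is shared by all ingroup taxa — unites the whole ingroup.
C2: derived state '1' in Leptoyx only — an autapomorphy, so it tells us nothing about relationships among taxa.
C3: derived state '1' in Ichnella and Lithoma only — synapomorphy for {Ichnella, Lithoma}.
C4: derived state '1' in Ichnella, Lithinus, and Lithoma only — synapomorphy for {Ichnella, Lithinus, Lithoma}.
C5 (derived state '0') is unique to Lithoma (autapomorphy; uninformative for grouping).
Most parsimonious ingroup topology: (Leptoyx,((Ichnella,Lithoma),Lithinus)).
The clade {Ichnella, Lithoma} is supported by C3: its derived state '1' occurs in exactly those taxa and in no other taxon (including the outgroup).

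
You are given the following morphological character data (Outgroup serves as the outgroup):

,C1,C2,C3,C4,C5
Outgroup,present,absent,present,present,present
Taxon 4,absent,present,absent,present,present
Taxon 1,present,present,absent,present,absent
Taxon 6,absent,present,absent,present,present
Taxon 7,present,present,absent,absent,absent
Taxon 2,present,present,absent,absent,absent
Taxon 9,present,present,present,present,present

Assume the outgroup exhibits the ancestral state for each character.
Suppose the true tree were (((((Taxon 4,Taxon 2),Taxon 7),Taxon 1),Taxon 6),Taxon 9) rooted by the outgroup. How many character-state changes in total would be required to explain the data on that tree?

8

Map each character onto (((((Taxon 4,Taxon 2),Taxon 7),Taxon 1),Taxon 6),Taxon 9) (rooted by Outgroup) and count the minimum state changes it requires (Fitch parsimony):
C1: 2; C2: 1; C3: 1; C4: 2; C5: 2.
Total tree length = 8.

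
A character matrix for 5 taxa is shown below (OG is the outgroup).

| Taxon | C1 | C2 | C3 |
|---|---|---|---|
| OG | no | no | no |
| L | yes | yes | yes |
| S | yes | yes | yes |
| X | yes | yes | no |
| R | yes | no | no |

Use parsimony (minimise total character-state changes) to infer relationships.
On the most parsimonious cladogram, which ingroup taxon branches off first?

R

The outgroup has state 'no' for every character, so 'yes' is the derived state throughout.
C1 (derived state 'yes') is shared by all ingroup taxa — unites the whole ingroup.
C2: derived state 'yes' in L, S, and X only — synapomorphy for {L, S, X}.
C3: derived state 'yes' in L and S only — synapomorphy for {L, S}.
Most parsimonious ingroup topology: (((L,S),X),R).
R is sister to the clade containing all other ingroup taxa, so it is the earliest-diverging (most basal) ingroup lineage.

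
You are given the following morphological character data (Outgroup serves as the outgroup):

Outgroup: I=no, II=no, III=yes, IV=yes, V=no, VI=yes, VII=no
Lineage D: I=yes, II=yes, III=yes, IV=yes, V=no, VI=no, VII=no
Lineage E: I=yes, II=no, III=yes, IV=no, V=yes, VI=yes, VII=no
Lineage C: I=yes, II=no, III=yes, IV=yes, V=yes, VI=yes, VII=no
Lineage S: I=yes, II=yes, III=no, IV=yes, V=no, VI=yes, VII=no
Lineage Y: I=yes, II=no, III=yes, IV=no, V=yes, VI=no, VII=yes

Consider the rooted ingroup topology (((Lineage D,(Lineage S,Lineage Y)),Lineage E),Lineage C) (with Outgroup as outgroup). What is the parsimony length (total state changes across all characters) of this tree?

12

Map each character onto (((Lineage D,(Lineage S,Lineage Y)),Lineage E),Lineage C) (rooted by Outgroup) and count the minimum state changes it requires (Fitch parsimony):
I: 1; II: 2; III: 1; IV: 2; V: 3; VI: 2; VII: 1.
Total tree length = 12.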